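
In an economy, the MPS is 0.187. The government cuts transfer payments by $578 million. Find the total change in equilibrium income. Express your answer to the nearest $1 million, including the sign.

−$2,513 million

MPC = 1 − MPS = 1 − 0.187 = 0.813.
The transfer change shifts disposable income by −$578 million, so first-round consumption changes by c·ΔTR = 0.813 × (−$578 million) = −$469.914 million.
Expenditure multiplier = 1/(1 − MPC) = 1/(1 − 0.813) = 1/0.187 ≈ 5.348.
The transfer multiplier is c × k ≈ 4.348, so ΔY = k × (c·ΔTR) = (−$469.914 million) / 0.187 ≈ −$2,513 million.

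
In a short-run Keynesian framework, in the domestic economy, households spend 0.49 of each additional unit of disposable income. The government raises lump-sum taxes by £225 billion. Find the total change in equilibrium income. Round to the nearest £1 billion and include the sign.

A lump-sum tax change of +£225 billion shifts disposable income by −£225 billion; first-round consumption changes by −c × ΔT = −0.49 × (+£225 billion) = −£110.25 billion.
Expenditure multiplier = 1/(1 − MPC) = 1/(1 − 0.49) = 1/0.51 ≈ 1.961.
The tax multiplier is −c × k ≈ −0.961, so ΔY = k × (−c·ΔT) = (−£110.25 billion) / 0.51 ≈ −£216 billion.

−£216 billion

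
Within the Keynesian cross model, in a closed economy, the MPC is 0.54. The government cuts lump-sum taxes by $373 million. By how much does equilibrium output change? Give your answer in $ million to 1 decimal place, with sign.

A lump-sum tax change of −$373 million shifts disposable income by +$373 million; first-round consumption changes by −c × ΔT = −0.54 × (−$373 million) = +$201.42 million.
Expenditure multiplier = 1/(1 − MPC) = 1/(1 − 0.54) = 1/0.46 ≈ 2.174.
The tax multiplier is −c × k ≈ −1.174, so ΔY = k × (−c·ΔT) = (+$201.42 million) / 0.46 ≈ +$437.9 million.

+$437.9 million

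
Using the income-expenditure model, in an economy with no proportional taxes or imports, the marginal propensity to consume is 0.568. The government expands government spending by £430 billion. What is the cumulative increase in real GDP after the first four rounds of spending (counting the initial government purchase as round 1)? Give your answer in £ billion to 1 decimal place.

£891.8 billion

Round 1 adds ΔG = £430 billion; each later round is MPC = 0.568 times the previous.
After 4 rounds: 430 + 244.24 + 138.72832 + 78.79768576 = ΔG·(1 − c^4)/(1 − c) = 430 × (1 − 0.104086245376)/0.432 ≈ £891.8 billion.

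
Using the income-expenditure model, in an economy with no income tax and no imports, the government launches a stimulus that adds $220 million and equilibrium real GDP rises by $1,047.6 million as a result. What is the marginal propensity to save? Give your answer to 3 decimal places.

Implied spending multiplier k = ΔY/ΔG = 1,047.6/220 ≈ 4.7618.
Since k = 1/(1 − MPC), MPC = 1 − 1/k = 1 − ΔG/ΔY = 1 − 220/1,047.6 ≈ 0.790.
MPS = 1 − MPC = 0.210.

0.210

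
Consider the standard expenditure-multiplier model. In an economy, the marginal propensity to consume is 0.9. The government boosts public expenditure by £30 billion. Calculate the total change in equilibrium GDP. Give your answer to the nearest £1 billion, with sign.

Spending multiplier = 1/(1 − MPC) = 1/(1 − 0.9) = 1/0.1 = 10.
ΔY = k × ΔG = (+£30 billion) / 0.1 = +£300 billion.

+£300 billion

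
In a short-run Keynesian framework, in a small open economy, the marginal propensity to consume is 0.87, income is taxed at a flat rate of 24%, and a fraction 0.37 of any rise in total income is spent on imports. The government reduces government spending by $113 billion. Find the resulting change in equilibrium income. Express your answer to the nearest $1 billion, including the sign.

−$159 billion

Spending multiplier = 1/(1 − c(1−t) + m) = 1/(1 − 0.87×0.76 + 0.37) = 1/0.7088 ≈ 1.411.
ΔY = k × ΔG = (−$113 billion) / 0.7088 ≈ −$159 billion.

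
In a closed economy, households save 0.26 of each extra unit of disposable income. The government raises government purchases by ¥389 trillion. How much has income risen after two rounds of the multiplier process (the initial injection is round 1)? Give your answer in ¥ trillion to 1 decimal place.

MPC = 1 − MPS = 1 − 0.26 = 0.74.
Round 1 adds ΔG = ¥389 trillion; each later round is MPC = 0.74 times the previous.
After 2 rounds: 389 + 287.86 = ΔG·(1 − c^2)/(1 − c) = 389 × (1 − 0.5476)/0.26 ≈ ¥676.9 trillion.

¥676.9 trillion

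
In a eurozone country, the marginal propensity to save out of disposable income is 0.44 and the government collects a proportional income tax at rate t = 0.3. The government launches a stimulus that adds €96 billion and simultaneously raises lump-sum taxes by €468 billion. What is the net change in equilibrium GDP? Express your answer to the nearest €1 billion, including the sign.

−€273 billion

MPC = 1 − MPS = 1 − 0.44 = 0.56.
Expenditure multiplier = 1/(1 − c(1−t)) = 1/(1 − 0.56×0.7) = 1/0.608 ≈ 1.645.
ΔG contributes k·ΔG = (+€96 billion) / 0.608 ≈ +€157.9 billion.
ΔT of +€468 billion changes first-round spending by −c·ΔT = −€262.08 billion, contributing k·(−c·ΔT) = (−€262.08 billion) / 0.608 ≈ −€431.1 billion.
Net ΔY = k(ΔG − c·ΔT) = (−€166.08 billion) / 0.608 ≈ −€273 billion.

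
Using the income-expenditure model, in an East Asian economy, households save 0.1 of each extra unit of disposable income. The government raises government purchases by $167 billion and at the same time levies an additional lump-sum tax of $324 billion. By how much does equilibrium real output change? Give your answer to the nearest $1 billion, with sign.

−$1,246 billion

MPC = 1 − MPS = 1 − 0.1 = 0.9.
Expenditure multiplier = 1/(1 − MPC) = 1/(1 − 0.9) = 1/0.1 = 10.
ΔG contributes k·ΔG = (+$167 billion) / 0.1 = +$1,670 billion.
ΔT of +$324 billion changes first-round spending by −c·ΔT = −$291.6 billion, contributing k·(−c·ΔT) = (−$291.6 billion) / 0.1 = −$2,916 billion.
Net ΔY = k(ΔG − c·ΔT) = (−$124.6 billion) / 0.1 = −$1,246 billion.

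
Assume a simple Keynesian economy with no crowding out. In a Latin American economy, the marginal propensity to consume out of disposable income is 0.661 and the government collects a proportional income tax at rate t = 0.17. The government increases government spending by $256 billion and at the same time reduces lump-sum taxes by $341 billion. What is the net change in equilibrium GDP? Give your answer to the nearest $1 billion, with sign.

+$1,067 billion

Expenditure multiplier = 1/(1 − c(1−t)) = 1/(1 − 0.661×0.83) = 1/0.45137 ≈ 2.215.
ΔG contributes k·ΔG = (+$256 billion) / 0.45137 ≈ +$567.2 billion.
ΔT of −$341 billion changes first-round spending by −c·ΔT = +$225.401 billion, contributing k·(−c·ΔT) = (+$225.401 billion) / 0.45137 ≈ +$499.4 billion.
Net ΔY = k(ΔG − c·ΔT) = (+$481.401 billion) / 0.45137 ≈ +$1,067 billion.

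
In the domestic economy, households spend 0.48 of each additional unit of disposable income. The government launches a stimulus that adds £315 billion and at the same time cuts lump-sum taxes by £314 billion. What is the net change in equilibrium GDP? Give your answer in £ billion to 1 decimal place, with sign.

Expenditure multiplier = 1/(1 − MPC) = 1/(1 − 0.48) = 1/0.52 ≈ 1.923.
ΔG contributes k·ΔG = (+£315 billion) / 0.52 ≈ +£605.8 billion.
ΔT of −£314 billion changes first-round spending by −c·ΔT = +£150.72 billion, contributing k·(−c·ΔT) = (+£150.72 billion) / 0.52 ≈ +£289.8 billion.
Net ΔY = k(ΔG − c·ΔT) = (+£465.72 billion) / 0.52 ≈ +£895.6 billion.

+£895.6 billion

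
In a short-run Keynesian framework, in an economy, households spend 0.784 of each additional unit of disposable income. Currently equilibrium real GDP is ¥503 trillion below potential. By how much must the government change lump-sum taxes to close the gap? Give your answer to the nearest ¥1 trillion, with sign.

−¥139 trillion

Spending multiplier = 1/(1 − MPC) = 1/(1 − 0.784) = 1/0.216 ≈ 4.63.
Tax multiplier = −c·k = −0.784/0.216 ≈ −3.63. Need ΔY = +¥503 trillion, so ΔT = ΔY/(−c·k) = −(+¥503 trillion) × 0.216 / 0.784 ≈ −¥139 trillion.
The government should cut lump-sum taxes by ¥139 trillion.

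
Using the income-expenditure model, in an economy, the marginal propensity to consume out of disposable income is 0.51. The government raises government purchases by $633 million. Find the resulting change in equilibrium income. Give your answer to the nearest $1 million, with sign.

Spending multiplier = 1/(1 − MPC) = 1/(1 − 0.51) = 1/0.49 ≈ 2.041.
ΔY = k × ΔG = (+$633 million) / 0.49 ≈ +$1,292 million.

+$1,292 million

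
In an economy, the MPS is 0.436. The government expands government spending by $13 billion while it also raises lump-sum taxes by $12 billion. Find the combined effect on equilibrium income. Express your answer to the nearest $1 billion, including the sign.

+$14 billion

MPC = 1 − MPS = 1 − 0.436 = 0.564.
Expenditure multiplier = 1/(1 − MPC) = 1/(1 − 0.564) = 1/0.436 ≈ 2.294.
ΔG contributes k·ΔG = (+$13 billion) / 0.436 ≈ +$29.8 billion.
ΔT of +$12 billion changes first-round spending by −c·ΔT = −$6.768 billion, contributing k·(−c·ΔT) = (−$6.768 billion) / 0.436 ≈ −$15.5 billion.
Net ΔY = k(ΔG − c·ΔT) = (+$6.232 billion) / 0.436 ≈ +$14 billion.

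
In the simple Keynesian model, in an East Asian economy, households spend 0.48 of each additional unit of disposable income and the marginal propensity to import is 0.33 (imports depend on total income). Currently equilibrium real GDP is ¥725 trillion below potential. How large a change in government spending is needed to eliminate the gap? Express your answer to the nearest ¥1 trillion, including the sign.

Spending multiplier = 1/(1 − c + m) = 1/(1 − 0.48 + 0.33) = 1/0.85 ≈ 1.176.
Need ΔY = +¥725 trillion, so ΔG = ΔY/k = (+¥725 trillion) × 0.85 ≈ +¥616 trillion.
The government should increase government spending by ¥616 trillion.

+¥616 trillion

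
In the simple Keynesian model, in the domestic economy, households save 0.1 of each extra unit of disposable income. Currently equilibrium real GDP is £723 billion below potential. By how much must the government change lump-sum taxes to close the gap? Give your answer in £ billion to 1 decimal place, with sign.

−£80.3 billion

MPC = 1 − MPS = 1 − 0.1 = 0.9.
Spending multiplier = 1/(1 − MPC) = 1/(1 − 0.9) = 1/0.1 = 10.
Tax multiplier = −c·k = −0.9/0.1 = −9. Need ΔY = +£723 billion, so ΔT = ΔY/(−c·k) = −(+£723 billion) × 0.1 / 0.9 ≈ −£80.3 billion.
The government should cut lump-sum taxes by £80.3 billion.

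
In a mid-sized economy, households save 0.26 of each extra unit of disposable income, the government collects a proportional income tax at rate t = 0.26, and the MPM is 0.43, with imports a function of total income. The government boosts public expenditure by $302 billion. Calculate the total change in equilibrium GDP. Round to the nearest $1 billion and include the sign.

MPC = 1 − MPS = 1 − 0.26 = 0.74.
Spending multiplier = 1/(1 − c(1−t) + m) = 1/(1 − 0.74×0.74 + 0.43) = 1/0.8824 ≈ 1.133.
ΔY = k × ΔG = (+$302 billion) / 0.8824 ≈ +$342 billion.

+$342 billion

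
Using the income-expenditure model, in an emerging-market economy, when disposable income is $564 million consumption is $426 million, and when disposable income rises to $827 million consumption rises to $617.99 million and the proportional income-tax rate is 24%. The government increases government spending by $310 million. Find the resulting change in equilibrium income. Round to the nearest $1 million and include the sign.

+$696 million

MPC = ΔC/ΔYd = (617.99 − 426)/(827 − 564) = 191.99/263 = 0.73.
Expenditure multiplier = 1/(1 − c(1−t)) = 1/(1 − 0.73×0.76) = 1/0.4452 ≈ 2.246.
ΔY = k × ΔG = (+$310 million) / 0.4452 ≈ +$696 million.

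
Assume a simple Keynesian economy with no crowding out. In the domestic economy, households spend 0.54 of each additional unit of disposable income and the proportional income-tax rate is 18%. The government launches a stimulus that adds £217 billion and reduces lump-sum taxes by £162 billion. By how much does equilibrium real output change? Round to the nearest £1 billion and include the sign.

+£546 billion

Expenditure multiplier = 1/(1 − c(1−t)) = 1/(1 − 0.54×0.82) = 1/0.5572 ≈ 1.795.
ΔG contributes k·ΔG = (+£217 billion) / 0.5572 ≈ +£389.4 billion.
ΔT of −£162 billion changes first-round spending by −c·ΔT = +£87.48 billion, contributing k·(−c·ΔT) = (+£87.48 billion) / 0.5572 ≈ +£157 billion.
Net ΔY = k(ΔG − c·ΔT) = (+£304.48 billion) / 0.5572 ≈ +£546 billion.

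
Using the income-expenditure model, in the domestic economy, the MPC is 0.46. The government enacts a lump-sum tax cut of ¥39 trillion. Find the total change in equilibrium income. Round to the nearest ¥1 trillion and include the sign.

+¥33 trillion

A lump-sum tax change of −¥39 trillion shifts disposable income by +¥39 trillion; first-round consumption changes by −c × ΔT = −0.46 × (−¥39 trillion) = +¥17.94 trillion.
Expenditure multiplier = 1/(1 − MPC) = 1/(1 − 0.46) = 1/0.54 ≈ 1.852.
The tax multiplier is −c × k ≈ −0.852, so ΔY = k × (−c·ΔT) = (+¥17.94 trillion) / 0.54 ≈ +¥33 trillion.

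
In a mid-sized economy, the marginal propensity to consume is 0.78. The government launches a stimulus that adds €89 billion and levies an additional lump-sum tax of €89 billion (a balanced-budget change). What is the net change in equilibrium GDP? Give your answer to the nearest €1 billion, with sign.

Expenditure multiplier = 1/(1 − MPC) = 1/(1 − 0.78) = 1/0.22 ≈ 4.545.
ΔG contributes k·ΔG = (+€89 billion) / 0.22 ≈ +€404.5 billion.
ΔT of +€89 billion changes first-round spending by −c·ΔT = −€69.42 billion, contributing k·(−c·ΔT) = (−€69.42 billion) / 0.22 ≈ −€315.5 billion.
With ΔG = ΔT and no other leakages, the balanced-budget multiplier is 1, so ΔY = ΔG = +€89 billion.

+€89 billion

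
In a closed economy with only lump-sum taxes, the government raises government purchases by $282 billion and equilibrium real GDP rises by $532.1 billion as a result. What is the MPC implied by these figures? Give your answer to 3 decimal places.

0.470

Implied spending multiplier k = ΔY/ΔG = 532.1/282 ≈ 1.8869.
Since k = 1/(1 − MPC), MPC = 1 − 1/k = 1 − ΔG/ΔY = 1 − 282/532.1 ≈ 0.470.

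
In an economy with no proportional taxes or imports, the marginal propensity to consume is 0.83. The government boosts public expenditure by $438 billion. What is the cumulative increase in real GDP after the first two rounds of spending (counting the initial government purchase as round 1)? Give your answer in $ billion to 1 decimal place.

$801.5 billion

Round 1 adds ΔG = $438 billion; each later round is MPC = 0.83 times the previous.
After 2 rounds: 438 + 363.54 = ΔG·(1 − c^2)/(1 − c) = 438 × (1 − 0.6889)/0.17 ≈ $801.5 billion.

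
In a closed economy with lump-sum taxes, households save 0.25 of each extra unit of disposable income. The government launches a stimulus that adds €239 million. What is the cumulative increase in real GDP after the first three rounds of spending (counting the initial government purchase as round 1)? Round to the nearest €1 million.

MPC = 1 − MPS = 1 − 0.25 = 0.75.
Round 1 adds ΔG = €239 million; each later round is MPC = 0.75 times the previous.
After 3 rounds: 239 + 179.25 + 134.4375 = ΔG·(1 − c^3)/(1 − c) = 239 × (1 − 0.421875)/0.25 ≈ €553 million.

€553 million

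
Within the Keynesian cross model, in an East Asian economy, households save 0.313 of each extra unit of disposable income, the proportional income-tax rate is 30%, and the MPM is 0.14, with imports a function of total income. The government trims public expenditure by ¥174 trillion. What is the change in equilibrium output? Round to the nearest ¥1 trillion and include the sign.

MPC = 1 − MPS = 1 − 0.313 = 0.687.
Government-spending multiplier = 1/(1 − c(1−t) + m) = 1/(1 − 0.687×0.7 + 0.14) = 1/0.6591 ≈ 1.517.
ΔY = k × ΔG = (−¥174 trillion) / 0.6591 ≈ −¥264 trillion.

−¥264 trillion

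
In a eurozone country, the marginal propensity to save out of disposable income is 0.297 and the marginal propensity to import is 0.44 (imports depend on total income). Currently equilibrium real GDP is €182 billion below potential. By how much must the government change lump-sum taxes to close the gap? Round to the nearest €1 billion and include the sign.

−€191 billion

MPC = 1 − MPS = 1 − 0.297 = 0.703.
Spending multiplier = 1/(1 − c + m) = 1/(1 − 0.703 + 0.44) = 1/0.737 ≈ 1.357.
Tax multiplier = −c·k = −0.703/0.737 ≈ −0.954. Need ΔY = +€182 billion, so ΔT = ΔY/(−c·k) = −(+€182 billion) × 0.737 / 0.703 ≈ −€191 billion.
The government should cut lump-sum taxes by €191 billion.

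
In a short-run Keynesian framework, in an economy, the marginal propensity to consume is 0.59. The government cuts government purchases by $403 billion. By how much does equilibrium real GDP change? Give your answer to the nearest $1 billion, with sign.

Government-spending multiplier = 1/(1 − MPC) = 1/(1 − 0.59) = 1/0.41 ≈ 2.439.
ΔY = k × ΔG = (−$403 billion) / 0.41 ≈ −$983 billion.

−$983 billion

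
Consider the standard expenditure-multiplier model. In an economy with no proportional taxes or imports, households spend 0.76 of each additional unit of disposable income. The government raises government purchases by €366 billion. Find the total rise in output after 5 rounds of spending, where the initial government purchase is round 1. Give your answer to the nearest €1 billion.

Round 1 adds ΔG = €366 billion; each later round is MPC = 0.76 times the previous.
After 5 rounds: 366 + 278.16 + 211.4016 + 160.665216 + 122.10556416 = ΔG·(1 − c^5)/(1 − c) = 366 × (1 − 0.2535525376)/0.24 ≈ €1,138 billion.

€1,138 billion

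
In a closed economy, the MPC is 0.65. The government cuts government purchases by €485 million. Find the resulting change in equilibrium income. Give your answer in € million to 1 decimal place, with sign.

Spending multiplier = 1/(1 − MPC) = 1/(1 − 0.65) = 1/0.35 ≈ 2.857.
ΔY = k × ΔG = (−€485 million) / 0.35 ≈ −€1,385.7 million.

−€1,385.7 million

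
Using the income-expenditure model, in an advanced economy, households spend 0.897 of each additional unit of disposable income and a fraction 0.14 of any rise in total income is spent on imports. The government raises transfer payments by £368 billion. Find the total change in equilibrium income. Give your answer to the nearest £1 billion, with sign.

The transfer change shifts disposable income by +£368 billion, so first-round consumption changes by c·ΔTR = 0.897 × (+£368 billion) = +£330.096 billion.
Expenditure multiplier = 1/(1 − c + m) = 1/(1 − 0.897 + 0.14) = 1/0.243 ≈ 4.115.
The transfer multiplier is c × k ≈ 3.691, so ΔY = k × (c·ΔTR) = (+£330.096 billion) / 0.243 ≈ +£1,358 billion.

+£1,358 billion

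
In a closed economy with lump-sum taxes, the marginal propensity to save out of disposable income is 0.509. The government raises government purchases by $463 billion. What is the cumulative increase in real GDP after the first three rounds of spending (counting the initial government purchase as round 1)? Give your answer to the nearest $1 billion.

MPC = 1 − MPS = 1 − 0.509 = 0.491.
Round 1 adds ΔG = $463 billion; each later round is MPC = 0.491 times the previous.
After 3 rounds: 463 + 227.333 + 111.620503 = ΔG·(1 − c^3)/(1 − c) = 463 × (1 − 0.118370771)/0.509 ≈ $802 billion.

$802 billion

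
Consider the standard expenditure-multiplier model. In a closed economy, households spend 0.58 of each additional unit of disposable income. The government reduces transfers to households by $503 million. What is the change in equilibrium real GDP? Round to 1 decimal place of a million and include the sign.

−$694.6 million

The transfer change shifts disposable income by −$503 million, so first-round consumption changes by c·ΔTR = 0.58 × (−$503 million) = −$291.74 million.
Expenditure multiplier = 1/(1 − MPC) = 1/(1 − 0.58) = 1/0.42 ≈ 2.381.
The transfer multiplier is c × k ≈ 1.381, so ΔY = k × (c·ΔTR) = (−$291.74 million) / 0.42 ≈ −$694.6 million.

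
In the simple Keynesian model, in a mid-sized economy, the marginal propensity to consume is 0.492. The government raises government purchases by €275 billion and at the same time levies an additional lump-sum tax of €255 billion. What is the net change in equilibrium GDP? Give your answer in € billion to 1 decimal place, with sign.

+€294.4 billion

Expenditure multiplier = 1/(1 − MPC) = 1/(1 − 0.492) = 1/0.508 ≈ 1.969.
ΔG contributes k·ΔG = (+€275 billion) / 0.508 ≈ +€541.3 billion.
ΔT of +€255 billion changes first-round spending by −c·ΔT = −€125.46 billion, contributing k·(−c·ΔT) = (−€125.46 billion) / 0.508 ≈ −€247 billion.
Net ΔY = k(ΔG − c·ΔT) = (+€149.54 billion) / 0.508 ≈ +€294.4 billion.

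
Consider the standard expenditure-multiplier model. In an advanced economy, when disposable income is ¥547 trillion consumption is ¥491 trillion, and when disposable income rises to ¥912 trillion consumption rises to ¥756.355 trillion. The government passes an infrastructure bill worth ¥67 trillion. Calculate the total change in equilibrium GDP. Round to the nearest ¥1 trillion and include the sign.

MPC = ΔC/ΔYd = (756.355 − 491)/(912 − 547) = 265.355/365 = 0.727.
Expenditure multiplier = 1/(1 − MPC) = 1/(1 − 0.727) = 1/0.273 ≈ 3.663.
ΔY = k × ΔG = (+¥67 trillion) / 0.273 ≈ +¥245 trillion.

+¥245 trillion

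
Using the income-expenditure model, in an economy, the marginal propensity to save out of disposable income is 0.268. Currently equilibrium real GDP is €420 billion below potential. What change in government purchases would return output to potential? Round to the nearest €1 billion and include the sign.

MPC = 1 − MPS = 1 − 0.268 = 0.732.
Spending multiplier = 1/(1 − MPC) = 1/(1 − 0.732) = 1/0.268 ≈ 3.731.
Need ΔY = +€420 billion, so ΔG = ΔY/k = (+€420 billion) × 0.268 ≈ +€113 billion.
The government should increase government purchases by €113 billion.

+€113 billion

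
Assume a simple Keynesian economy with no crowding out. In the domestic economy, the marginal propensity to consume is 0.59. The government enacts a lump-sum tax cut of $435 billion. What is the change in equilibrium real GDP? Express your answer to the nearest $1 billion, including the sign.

+$626 billion

A lump-sum tax change of −$435 billion shifts disposable income by +$435 billion; first-round consumption changes by −c × ΔT = −0.59 × (−$435 billion) = +$256.65 billion.
Expenditure multiplier = 1/(1 − MPC) = 1/(1 − 0.59) = 1/0.41 ≈ 2.439.
The tax multiplier is −c × k ≈ −1.439, so ΔY = k × (−c·ΔT) = (+$256.65 billion) / 0.41 ≈ +$626 billion.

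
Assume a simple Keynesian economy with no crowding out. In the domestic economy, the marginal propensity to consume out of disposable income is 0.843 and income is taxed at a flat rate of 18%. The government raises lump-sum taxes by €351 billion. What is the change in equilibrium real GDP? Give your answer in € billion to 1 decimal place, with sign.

−€958.4 billion

A lump-sum tax change of +€351 billion shifts disposable income by −€351 billion; first-round consumption changes by −c × ΔT = −0.843 × (+€351 billion) = −€295.893 billion.
Expenditure multiplier = 1/(1 − c(1−t)) = 1/(1 − 0.843×0.82) = 1/0.30874 ≈ 3.239.
The tax multiplier is −c × k ≈ −2.73, so ΔY = k × (−c·ΔT) = (−€295.893 billion) / 0.30874 ≈ −€958.4 billion.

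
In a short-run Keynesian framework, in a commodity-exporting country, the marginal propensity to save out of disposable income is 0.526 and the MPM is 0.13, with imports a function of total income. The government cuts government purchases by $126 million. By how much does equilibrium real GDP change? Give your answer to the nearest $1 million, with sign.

−$192 million

MPC = 1 − MPS = 1 − 0.526 = 0.474.
Spending multiplier = 1/(1 − c + m) = 1/(1 − 0.474 + 0.13) = 1/0.656 ≈ 1.524.
ΔY = k × ΔG = (−$126 million) / 0.656 ≈ −$192 million.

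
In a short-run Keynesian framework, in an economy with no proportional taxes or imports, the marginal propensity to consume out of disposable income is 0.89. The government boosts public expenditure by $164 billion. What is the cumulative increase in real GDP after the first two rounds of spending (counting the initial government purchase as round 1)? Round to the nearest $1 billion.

Round 1 adds ΔG = $164 billion; each later round is MPC = 0.89 times the previous.
After 2 rounds: 164 + 145.96 = ΔG·(1 − c^2)/(1 − c) = 164 × (1 − 0.7921)/0.11 ≈ $310 billion.

$310 billion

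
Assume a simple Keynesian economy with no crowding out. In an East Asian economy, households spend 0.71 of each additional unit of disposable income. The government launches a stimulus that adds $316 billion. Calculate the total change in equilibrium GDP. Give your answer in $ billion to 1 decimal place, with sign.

Government-spending multiplier = 1/(1 − MPC) = 1/(1 − 0.71) = 1/0.29 ≈ 3.448.
ΔY = k × ΔG = (+$316 billion) / 0.29 ≈ +$1,089.7 billion.

+$1,089.7 billion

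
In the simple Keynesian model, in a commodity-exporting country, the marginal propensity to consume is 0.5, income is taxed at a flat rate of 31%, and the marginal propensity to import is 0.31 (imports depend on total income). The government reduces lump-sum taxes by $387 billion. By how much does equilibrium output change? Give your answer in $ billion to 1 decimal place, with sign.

A lump-sum tax change of −$387 billion shifts disposable income by +$387 billion; first-round consumption changes by −c × ΔT = −0.5 × (−$387 billion) = +$193.5 billion.
Expenditure multiplier = 1/(1 − c(1−t) + m) = 1/(1 − 0.5×0.69 + 0.31) = 1/0.965 ≈ 1.036.
The tax multiplier is −c × k ≈ −0.518, so ΔY = k × (−c·ΔT) = (+$193.5 billion) / 0.965 ≈ +$200.5 billion.

+$200.5 billion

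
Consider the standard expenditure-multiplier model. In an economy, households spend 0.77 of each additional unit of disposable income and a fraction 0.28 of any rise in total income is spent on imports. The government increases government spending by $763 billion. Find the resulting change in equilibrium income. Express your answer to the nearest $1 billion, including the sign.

Expenditure multiplier = 1/(1 − c + m) = 1/(1 − 0.77 + 0.28) = 1/0.51 ≈ 1.961.
ΔY = k × ΔG = (+$763 billion) / 0.51 ≈ +$1,496 billion.

+$1,496 billion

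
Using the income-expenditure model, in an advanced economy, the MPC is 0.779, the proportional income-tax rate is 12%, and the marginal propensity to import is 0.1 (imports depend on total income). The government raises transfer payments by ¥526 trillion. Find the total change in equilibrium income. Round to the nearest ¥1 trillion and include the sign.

+¥989 trillion

The transfer change shifts disposable income by +¥526 trillion, so first-round consumption changes by c·ΔTR = 0.779 × (+¥526 trillion) = +¥409.754 trillion.
Expenditure multiplier = 1/(1 − c(1−t) + m) = 1/(1 − 0.779×0.88 + 0.1) = 1/0.41448 ≈ 2.413.
The transfer multiplier is c × k ≈ 1.879, so ΔY = k × (c·ΔTR) = (+¥409.754 trillion) / 0.41448 ≈ +¥989 trillion.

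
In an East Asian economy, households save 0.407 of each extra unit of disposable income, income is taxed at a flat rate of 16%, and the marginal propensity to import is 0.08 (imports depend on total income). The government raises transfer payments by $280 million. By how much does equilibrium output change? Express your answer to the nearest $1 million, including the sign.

+$285 million

MPC = 1 − MPS = 1 − 0.407 = 0.593.
The transfer change shifts disposable income by +$280 million, so first-round consumption changes by c·ΔTR = 0.593 × (+$280 million) = +$166.04 million.
Expenditure multiplier = 1/(1 − c(1−t) + m) = 1/(1 − 0.593×0.84 + 0.08) = 1/0.58188 ≈ 1.719.
The transfer multiplier is c × k ≈ 1.019, so ΔY = k × (c·ΔTR) = (+$166.04 million) / 0.58188 ≈ +$285 million.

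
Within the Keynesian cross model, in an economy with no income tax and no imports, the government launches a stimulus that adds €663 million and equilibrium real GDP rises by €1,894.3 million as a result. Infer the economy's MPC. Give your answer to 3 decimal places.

Implied spending multiplier k = ΔY/ΔG = 1,894.3/663 ≈ 2.8572.
Since k = 1/(1 − MPC), MPC = 1 − 1/k = 1 − ΔG/ΔY = 1 − 663/1,894.3 ≈ 0.650.

0.650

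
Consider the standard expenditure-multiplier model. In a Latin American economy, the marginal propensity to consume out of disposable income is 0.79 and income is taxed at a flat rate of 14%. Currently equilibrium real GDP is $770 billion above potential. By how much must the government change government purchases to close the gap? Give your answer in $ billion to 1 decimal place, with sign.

−$246.9 billion

Spending multiplier = 1/(1 − c(1−t)) = 1/(1 − 0.79×0.86) = 1/0.3206 ≈ 3.119.
Need ΔY = −$770 billion, so ΔG = ΔY/k = (−$770 billion) × 0.3206 ≈ −$246.9 billion.
The government should cut government purchases by $246.9 billion.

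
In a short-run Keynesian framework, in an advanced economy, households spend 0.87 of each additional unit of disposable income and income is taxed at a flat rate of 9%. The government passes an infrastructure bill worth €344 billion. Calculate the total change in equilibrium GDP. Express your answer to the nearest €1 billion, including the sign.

+€1,651 billion

Government-spending multiplier = 1/(1 − c(1−t)) = 1/(1 − 0.87×0.91) = 1/0.2083 ≈ 4.801.
ΔY = k × ΔG = (+€344 billion) / 0.2083 ≈ +€1,651 billion.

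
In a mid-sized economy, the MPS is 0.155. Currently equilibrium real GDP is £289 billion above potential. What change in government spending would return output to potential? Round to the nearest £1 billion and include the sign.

MPC = 1 − MPS = 1 − 0.155 = 0.845.
Spending multiplier = 1/(1 − MPC) = 1/(1 − 0.845) = 1/0.155 ≈ 6.452.
Need ΔY = −£289 billion, so ΔG = ΔY/k = (−£289 billion) × 0.155 ≈ −£45 billion.
The government should cut government spending by £45 billion.

−£45 billion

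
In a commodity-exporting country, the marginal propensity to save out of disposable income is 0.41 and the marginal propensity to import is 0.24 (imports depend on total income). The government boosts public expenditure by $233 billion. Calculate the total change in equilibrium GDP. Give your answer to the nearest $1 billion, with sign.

MPC = 1 − MPS = 1 − 0.41 = 0.59.
Spending multiplier = 1/(1 − c + m) = 1/(1 − 0.59 + 0.24) = 1/0.65 ≈ 1.538.
ΔY = k × ΔG = (+$233 billion) / 0.65 ≈ +$358 billion.

+$358 billion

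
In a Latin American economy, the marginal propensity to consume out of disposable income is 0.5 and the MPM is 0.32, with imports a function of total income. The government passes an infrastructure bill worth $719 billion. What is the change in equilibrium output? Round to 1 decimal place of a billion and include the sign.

Expenditure multiplier = 1/(1 − c + m) = 1/(1 − 0.5 + 0.32) = 1/0.82 ≈ 1.22.
ΔY = k × ΔG = (+$719 billion) / 0.82 ≈ +$876.8 billion.

+$876.8 billion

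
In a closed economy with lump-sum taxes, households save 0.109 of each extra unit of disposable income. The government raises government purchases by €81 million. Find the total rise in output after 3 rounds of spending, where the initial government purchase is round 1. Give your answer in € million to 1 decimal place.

€217.5 million

MPC = 1 − MPS = 1 − 0.109 = 0.891.
Round 1 adds ΔG = €81 million; each later round is MPC = 0.891 times the previous.
After 3 rounds: 81 + 72.171 + 64.304361 = ΔG·(1 − c^3)/(1 − c) = 81 × (1 − 0.707347971)/0.109 ≈ €217.5 million.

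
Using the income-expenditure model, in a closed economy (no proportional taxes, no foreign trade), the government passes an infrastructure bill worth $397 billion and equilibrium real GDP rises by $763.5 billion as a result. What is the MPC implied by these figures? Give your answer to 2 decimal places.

0.48

Implied spending multiplier k = ΔY/ΔG = 763.5/397 ≈ 1.9232.
Since k = 1/(1 − MPC), MPC = 1 − 1/k = 1 − ΔG/ΔY = 1 − 397/763.5 ≈ 0.48.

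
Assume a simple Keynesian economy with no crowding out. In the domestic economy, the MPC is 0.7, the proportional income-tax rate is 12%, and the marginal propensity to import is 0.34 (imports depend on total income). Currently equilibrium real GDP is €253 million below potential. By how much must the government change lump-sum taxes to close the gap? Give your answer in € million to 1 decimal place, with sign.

Spending multiplier = 1/(1 − c(1−t) + m) = 1/(1 − 0.7×0.88 + 0.34) = 1/0.724 ≈ 1.381.
Tax multiplier = −c·k = −0.7/0.724 ≈ −0.967. Need ΔY = +€253 million, so ΔT = ΔY/(−c·k) = −(+€253 million) × 0.724 / 0.7 ≈ −€261.7 million.
The government should cut lump-sum taxes by €261.7 million.

−€261.7 million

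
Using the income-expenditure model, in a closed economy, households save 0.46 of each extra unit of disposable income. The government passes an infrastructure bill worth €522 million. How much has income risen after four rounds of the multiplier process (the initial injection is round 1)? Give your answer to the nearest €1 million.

€1,038 million

MPC = 1 − MPS = 1 − 0.46 = 0.54.
Round 1 adds ΔG = €522 million; each later round is MPC = 0.54 times the previous.
After 4 rounds: 522 + 281.88 + 152.2152 + 82.196208 = ΔG·(1 − c^4)/(1 − c) = 522 × (1 − 0.08503056)/0.46 ≈ €1,038 million.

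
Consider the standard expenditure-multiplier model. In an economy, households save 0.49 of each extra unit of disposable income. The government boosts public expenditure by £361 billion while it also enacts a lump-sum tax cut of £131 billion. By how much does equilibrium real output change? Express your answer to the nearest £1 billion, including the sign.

MPC = 1 − MPS = 1 − 0.49 = 0.51.
Expenditure multiplier = 1/(1 − MPC) = 1/(1 − 0.51) = 1/0.49 ≈ 2.041.
ΔG contributes k·ΔG = (+£361 billion) / 0.49 ≈ +£736.7 billion.
ΔT of −£131 billion changes first-round spending by −c·ΔT = +£66.81 billion, contributing k·(−c·ΔT) = (+£66.81 billion) / 0.49 ≈ +£136.3 billion.
Net ΔY = k(ΔG − c·ΔT) = (+£427.81 billion) / 0.49 ≈ +£873 billion.

+£873 billion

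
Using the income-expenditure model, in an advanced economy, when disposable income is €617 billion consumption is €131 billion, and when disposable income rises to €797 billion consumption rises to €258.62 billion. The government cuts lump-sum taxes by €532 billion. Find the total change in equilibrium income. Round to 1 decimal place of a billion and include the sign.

MPC = ΔC/ΔYd = (258.62 − 131)/(797 − 617) = 127.62/180 = 0.709.
A lump-sum tax change of −€532 billion shifts disposable income by +€532 billion; first-round consumption changes by −c × ΔT = −0.709 × (−€532 billion) = +€377.188 billion.
Expenditure multiplier = 1/(1 − MPC) = 1/(1 − 0.709) = 1/0.291 ≈ 3.436.
The tax multiplier is −c × k ≈ −2.436, so ΔY = k × (−c·ΔT) = (+€377.188 billion) / 0.291 ≈ +€1,296.2 billion.

+€1,296.2 billion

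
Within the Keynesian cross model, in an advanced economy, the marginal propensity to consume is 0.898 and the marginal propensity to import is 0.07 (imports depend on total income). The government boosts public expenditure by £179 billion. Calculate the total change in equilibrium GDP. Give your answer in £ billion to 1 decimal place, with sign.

Government-spending multiplier = 1/(1 − c + m) = 1/(1 − 0.898 + 0.07) = 1/0.172 ≈ 5.814.
ΔY = k × ΔG = (+£179 billion) / 0.172 ≈ +£1,040.7 billion.

+£1,040.7 billion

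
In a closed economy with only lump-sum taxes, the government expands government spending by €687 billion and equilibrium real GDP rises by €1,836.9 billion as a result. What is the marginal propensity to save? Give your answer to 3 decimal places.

0.374

Implied spending multiplier k = ΔY/ΔG = 1,836.9/687 ≈ 2.6738.
Since k = 1/(1 − MPC), MPC = 1 − 1/k = 1 − ΔG/ΔY = 1 − 687/1,836.9 ≈ 0.626.
MPS = 1 − MPC = 0.374.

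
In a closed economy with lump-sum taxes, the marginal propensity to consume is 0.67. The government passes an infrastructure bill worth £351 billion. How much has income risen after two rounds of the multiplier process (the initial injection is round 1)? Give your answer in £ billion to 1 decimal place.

Round 1 adds ΔG = £351 billion; each later round is MPC = 0.67 times the previous.
After 2 rounds: 351 + 235.17 = ΔG·(1 − c^2)/(1 − c) = 351 × (1 − 0.4489)/0.33 ≈ £586.2 billion.

£586.2 billion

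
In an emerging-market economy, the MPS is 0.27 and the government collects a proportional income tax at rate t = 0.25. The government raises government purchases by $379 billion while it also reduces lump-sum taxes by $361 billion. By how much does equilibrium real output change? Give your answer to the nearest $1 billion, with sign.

MPC = 1 − MPS = 1 − 0.27 = 0.73.
Expenditure multiplier = 1/(1 − c(1−t)) = 1/(1 − 0.73×0.75) = 1/0.4525 ≈ 2.21.
ΔG contributes k·ΔG = (+$379 billion) / 0.4525 ≈ +$837.6 billion.
ΔT of −$361 billion changes first-round spending by −c·ΔT = +$263.53 billion, contributing k·(−c·ΔT) = (+$263.53 billion) / 0.4525 ≈ +$582.4 billion.
Net ΔY = k(ΔG − c·ΔT) = (+$642.53 billion) / 0.4525 ≈ +$1,420 billion.

+$1,420 billion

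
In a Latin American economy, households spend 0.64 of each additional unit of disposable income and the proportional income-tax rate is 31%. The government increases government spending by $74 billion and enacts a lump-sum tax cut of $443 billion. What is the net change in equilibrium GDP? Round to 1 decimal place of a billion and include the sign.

Expenditure multiplier = 1/(1 − c(1−t)) = 1/(1 − 0.64×0.69) = 1/0.5584 ≈ 1.791.
ΔG contributes k·ΔG = (+$74 billion) / 0.5584 ≈ +$132.5 billion.
ΔT of −$443 billion changes first-round spending by −c·ΔT = +$283.52 billion, contributing k·(−c·ΔT) = (+$283.52 billion) / 0.5584 ≈ +$507.7 billion.
Net ΔY = k(ΔG − c·ΔT) = (+$357.52 billion) / 0.5584 ≈ +$640.3 billion.

+$640.3 billion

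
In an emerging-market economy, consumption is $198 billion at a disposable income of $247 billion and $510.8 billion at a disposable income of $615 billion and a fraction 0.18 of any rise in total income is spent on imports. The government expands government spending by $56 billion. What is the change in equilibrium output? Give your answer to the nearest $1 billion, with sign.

+$170 billion

MPC = ΔC/ΔYd = (510.8 − 198)/(615 − 247) = 312.8/368 = 0.85.
Government-spending multiplier = 1/(1 − c + m) = 1/(1 − 0.85 + 0.18) = 1/0.33 ≈ 3.03.
ΔY = k × ΔG = (+$56 billion) / 0.33 ≈ +$170 billion.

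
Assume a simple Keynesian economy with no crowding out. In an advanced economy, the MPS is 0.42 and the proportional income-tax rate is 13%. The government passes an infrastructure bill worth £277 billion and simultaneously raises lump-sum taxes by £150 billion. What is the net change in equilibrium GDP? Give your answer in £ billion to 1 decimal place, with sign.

MPC = 1 − MPS = 1 − 0.42 = 0.58.
Expenditure multiplier = 1/(1 − c(1−t)) = 1/(1 − 0.58×0.87) = 1/0.4954 ≈ 2.019.
ΔG contributes k·ΔG = (+£277 billion) / 0.4954 ≈ +£559.1 billion.
ΔT of +£150 billion changes first-round spending by −c·ΔT = −£87 billion, contributing k·(−c·ΔT) = (−£87 billion) / 0.4954 ≈ −£175.6 billion.
Net ΔY = k(ΔG − c·ΔT) = (+£190 billion) / 0.4954 ≈ +£383.5 billion.

+£383.5 billion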